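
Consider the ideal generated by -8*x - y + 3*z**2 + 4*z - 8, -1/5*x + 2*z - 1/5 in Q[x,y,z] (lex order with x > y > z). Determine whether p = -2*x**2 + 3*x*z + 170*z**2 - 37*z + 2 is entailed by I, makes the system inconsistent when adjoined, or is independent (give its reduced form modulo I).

-2*x**2 + 3*x*z + 170*z**2 - 37*z + 2 lies in I (it reduces to 0).

First compute the reduced Gröbner basis of I by Buchberger's algorithm.
f_1 = -8*x - y + 3*z**2 + 4*z - 8, LT = x.
f_2 = -1/5*x + 2*z - 1/5, LT = x.

S(f_1,f_2): lcm = x. S = 1/8*y - 3/8*z**2 + 19/2*z.
  leading term y: no divisor's leading term divides it; move 1/8*y to the remainder.
  leading term z**2: no divisor's leading term divides it; move -3/8*z**2 to the remainder.
  leading term z: no divisor's leading term divides it; move 19/2*z to the remainder.
  remainder 1/8*y - 3/8*z**2 + 19/2*z ≠ 0; add h_3 = 1/8*y - 3/8*z**2 + 19/2*z to the basis.

S(f_1,h_3): leading monomials are coprime, so the S-polynomial reduces to 0 (Buchberger's first criterion).
S(f_2,h_3): leading monomials are coprime, so the S-polynomial reduces to 0 (Buchberger's first criterion).
Every S-polynomial of the final basis reduces to 0, so we have a Gröbner basis.
Inter-reduce: drop elements whose leading term is divisible by another's, tail-reduce, and make monic.
Reduced Gröbner basis: {x - 10*z + 1, y - 3*z**2 + 76*z}.
Label its elements g_1 = x - 10*z + 1, g_2 = y - 3*z**2 + 76*z.

Reduce p = -2*x**2 + 3*x*z + 170*z**2 - 37*z + 2 modulo G:
  leading term x**2: subtract (-2*x)·g_1 from -2*x**2 + 3*x*z + 170*z**2 - 37*z + 2 → -17*x*z + 2*x + 170*z**2 - 37*z + 2
  leading term x*z: subtract (-17*z)·g_1 from -17*x*z + 2*x + 170*z**2 - 37*z + 2 → 2*x - 20*z + 2
  leading term x: subtract (2)·g_1 from 2*x - 20*z + 2 → 0
  normal form = 0.
Since the normal form is 0, p ∈ I.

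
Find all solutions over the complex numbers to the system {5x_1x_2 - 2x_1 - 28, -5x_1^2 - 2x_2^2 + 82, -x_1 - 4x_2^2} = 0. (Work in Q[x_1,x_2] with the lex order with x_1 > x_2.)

Compute a lex Gröbner basis by Buchberger's algorithm.
f_1 = 5x_1x_2 - 2x_1 - 28, LT = x_1x_2.
f_2 = -5x_1^2 - 2x_2^2 + 82, LT = x_1^2.
f_3 = -x_1 - 4x_2^2, LT = x_1.

S(f_1,f_2): lcm = x_1^2x_2. S = -2/5x_1^2 - 28/5x_1 - 2/5x_2^3 + 82/5x_2.
  leading term x_1^2: subtract (2/25)·f_2 from -2/5x_1^2 - 28/5x_1 - 2/5x_2^3 + 82/5x_2 → -28/5x_1 - 2/5x_2^3 + 4/25x_2^2 + 82/5x_2 - 164/25
  leading term x_1: subtract (28/5)·f_3 from -28/5x_1 - 2/5x_2^3 + 4/25x_2^2 + 82/5x_2 - 164/25 → -2/5x_2^3 + 564/25x_2^2 + 82/5x_2 - 164/25
  leading term x_2^3: no divisor's leading term divides it; move -2/5x_2^3 to the remainder.
  leading term x_2^2: no divisor's leading term divides it; move 564/25x_2^2 to the remainder.
  leading term x_2: no divisor's leading term divides it; move 82/5x_2 to the remainder.
  leading term 1: no divisor's leading term divides it; move -164/25 to the remainder.
  remainder -2/5x_2^3 + 564/25x_2^2 + 82/5x_2 - 164/25 ≠ 0; add h_4 = -2/5x_2^3 + 564/25x_2^2 + 82/5x_2 - 164/25 to the basis.

S(f_1,f_3): lcm = x_1x_2. S = -2/5x_1 - 4x_2^3 - 28/5.
  leading term x_1: subtract (2/5)·f_3 from -2/5x_1 - 4x_2^3 - 28/5 → -4x_2^3 + 8/5x_2^2 - 28/5
  leading term x_2^3: subtract (10)·h_4 from -4x_2^3 + 8/5x_2^2 - 28/5 → -224x_2^2 - 164x_2 + 60
  leading term x_2^2: no divisor's leading term divides it; move -224x_2^2 to the remainder.
  leading term x_2: no divisor's leading term divides it; move -164x_2 to the remainder.
  leading term 1: no divisor's leading term divides it; move 60 to the remainder.
  remainder -224x_2^2 - 164x_2 + 60 ≠ 0; add h_5 = -224x_2^2 - 164x_2 + 60 to the basis.

S(f_2,f_3): lcm = x_1^2. S = -4x_1x_2^2 + 2/5x_2^2 - 82/5.
  leading term x_1x_2^2: subtract (-4/5x_2)·f_1 from -4x_1x_2^2 + 2/5x_2^2 - 82/5 → -8/5x_1x_2 + 2/5x_2^2 - 112/5x_2 - 82/5
  leading term x_1x_2: subtract (-8/25)·f_1 from -8/5x_1x_2 + 2/5x_2^2 - 112/5x_2 - 82/5 → -16/25x_1 + 2/5x_2^2 - 112/5x_2 - 634/25
  leading term x_1: subtract (16/25)·f_3 from -16/25x_1 + 2/5x_2^2 - 112/5x_2 - 634/25 → 74/25x_2^2 - 112/5x_2 - 634/25
  leading term x_2^2: subtract (-37/2800)·h_5 from 74/25x_2^2 - 112/5x_2 - 634/25 → -17197/700x_2 - 17197/700
  leading term x_2: no divisor's leading term divides it; move -17197/700x_2 to the remainder.
  leading term 1: no divisor's leading term divides it; move -17197/700 to the remainder.
  remainder -17197/700x_2 - 17197/700 ≠ 0; add h_6 = -17197/700x_2 - 17197/700 to the basis.

The other S-polynomials (S(f_1,h_4), S(f_2,h_4), S(f_3,h_4), S(f_1,h_5), S(f_2,h_5), S(f_3,h_5), S(h_4,h_5), S(f_1,h_6), S(f_2,h_6), S(f_3,h_6), S(h_4,h_6), S(h_5,h_6)) all reduce to 0 modulo the current basis, so we have a Gröbner basis.
Inter-reduce: drop elements whose leading term is divisible by another's, tail-reduce, and make monic.
Reduced Gröbner basis: {x_1 + 4, x_2 + 1}.

From the last basis element, x_2 + 1 = 0, so x_2 takes values in {-1}. Each choice, substituted upward through the basis, yields the corresponding point(s) of the solution set.
  x_2 = -1: the earlier basis element becomes x_1 + 4 = 0, giving x_1 = -4 — point (-4, -1).

{(-4, -1)}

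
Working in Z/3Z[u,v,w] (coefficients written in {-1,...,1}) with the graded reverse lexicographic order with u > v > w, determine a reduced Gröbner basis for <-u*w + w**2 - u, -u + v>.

f_1 = -u*w + w**2 - u, LT = u*w.
f_2 = -u + v, LT = u.

S(f_1,f_2): lcm = u*w. S = v*w - w**2 + u.
  leading term v*w: no divisor's leading term divides it; move v*w to the remainder.
  leading term w**2: no divisor's leading term divides it; move -w**2 to the remainder.
  leading term u: subtract (-1)·f_2 from u → v
  leading term v: no divisor's leading term divides it; move v to the remainder.
  remainder v*w - w**2 + v ≠ 0; add g_3 = v*w - w**2 + v to the basis.

S(f_1,g_3): lcm = u*v*w. S = u*w**2 - v*w**2.
  leading term u*w**2: subtract (-w)·f_1 from u*w**2 - v*w**2 → -v*w**2 + w**3 - u*w
  leading term v*w**2: subtract (-w)·g_3 from -v*w**2 + w**3 - u*w → -u*w + v*w
  leading term u*w: subtract (1)·f_1 from -u*w + v*w → v*w - w**2 + u
  leading term v*w: subtract (1)·g_3 from v*w - w**2 + u → u - v
  leading term u: subtract (-1)·f_2 from u - v → 0
  remainder 0.

S(f_2,g_3): leading monomials are coprime, so the S-polynomial reduces to 0 (Buchberger's first criterion).
Every S-polynomial of the final basis reduces to 0, so we have a Gröbner basis.
Inter-reduce: drop elements whose leading term is divisible by another's, tail-reduce, and make monic.

G = {v*w - w**2 + v, u - v}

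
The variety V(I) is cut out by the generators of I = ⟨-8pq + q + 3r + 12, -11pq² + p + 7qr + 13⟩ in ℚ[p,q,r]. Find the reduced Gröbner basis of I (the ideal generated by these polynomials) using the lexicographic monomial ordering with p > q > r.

G = {p - 11/8q² + 23/8qr - 33/2q + 13, q³ - 23/11q²r + 12q² - 105/11q - 3/11r - 12/11}

The reduced Gröbner basis is the canonical form of the ideal for this ordering.

f_1 = -8pq + q + 3r + 12, LT = pq.
f_2 = -11pq² + p + 7qr + 13, LT = pq².

S(f_1,f_2): lcm = pq². S = 1/11p - ⅛q² + 23/88qr - 3/2q + 13/11.
  leading term p: no divisor's leading term divides it; move 1/11p to the remainder.
  leading term q²: no divisor's leading term divides it; move -⅛q² to the remainder.
  leading term qr: no divisor's leading term divides it; move 23/88qr to the remainder.
  leading term q: no divisor's leading term divides it; move -3/2q to the remainder.
  leading term 1: no divisor's leading term divides it; move 13/11 to the remainder.
  remainder 1/11p - ⅛q² + 23/88qr - 3/2q + 13/11 ≠ 0; add g_3 = 1/11p - ⅛q² + 23/88qr - 3/2q + 13/11 to the basis.

S(f_1,g_3): lcm = pq. S = 11/8q³ - 23/8q²r + 33/2q² - 105/8q - ⅜r - 3/2.
  leading term q³: no divisor's leading term divides it; move 11/8q³ to the remainder.
  leading term q²r: no divisor's leading term divides it; move -23/8q²r to the remainder.
  leading term q²: no divisor's leading term divides it; move 33/2q² to the remainder.
  leading term q: no divisor's leading term divides it; move -105/8q to the remainder.
  leading term r: no divisor's leading term divides it; move -⅜r to the remainder.
  leading term 1: no divisor's leading term divides it; move -3/2 to the remainder.
  remainder 11/8q³ - 23/8q²r + 33/2q² - 105/8q - ⅜r - 3/2 ≠ 0; add g_4 = 11/8q³ - 23/8q²r + 33/2q² - 105/8q - ⅜r - 3/2 to the basis.

The other S-polynomials (S(f_2,g_3), S(f_1,g_4), S(f_2,g_4), S(g_3,g_4)) all reduce to 0 modulo the current basis, so we have a Gröbner basis.
Inter-reduce: drop elements whose leading term is divisible by another's, tail-reduce, and make monic.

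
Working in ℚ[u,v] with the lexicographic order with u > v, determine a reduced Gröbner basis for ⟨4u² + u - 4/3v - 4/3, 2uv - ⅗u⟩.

f_1 = 4u² + u - 4/3v - 4/3, LT = u².
f_2 = 2uv - ⅗u, LT = uv.

S(f_1,f_2): lcm = u²v. S = 3/10u² + ¼uv - ⅓v² - ⅓v.
  leading term u²: subtract (3/40)·f_1 from 3/10u² + ¼uv - ⅓v² - ⅓v → ¼uv - 3/40u - ⅓v² - 7/30v + 1/10
  leading term uv: subtract (⅛)·f_2 from ¼uv - 3/40u - ⅓v² - 7/30v + 1/10 → -⅓v² - 7/30v + 1/10
  leading term v²: no divisor's leading term divides it; move -⅓v² to the remainder.
  leading term v: no divisor's leading term divides it; move -7/30v to the remainder.
  leading term 1: no divisor's leading term divides it; move 1/10 to the remainder.
  remainder -⅓v² - 7/30v + 1/10 ≠ 0; add g_3 = -⅓v² - 7/30v + 1/10 to the basis.

The other S-polynomials (S(f_1,g_3), S(f_2,g_3)) all reduce to 0 modulo the current basis, so we have a Gröbner basis.

G = {u² + ¼u - ⅓v - ⅓, uv - 3/10u, v² + 7/10v - 3/10}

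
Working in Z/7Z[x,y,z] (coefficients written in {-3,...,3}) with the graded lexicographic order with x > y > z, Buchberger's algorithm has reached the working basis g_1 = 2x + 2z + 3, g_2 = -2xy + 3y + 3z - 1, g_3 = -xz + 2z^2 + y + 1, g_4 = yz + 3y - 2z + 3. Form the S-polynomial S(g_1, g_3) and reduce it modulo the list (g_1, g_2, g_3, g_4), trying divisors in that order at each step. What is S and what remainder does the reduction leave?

lcm(LM(g_1), LM(g_3)) = xz.
S = (lcm/LT(g_1))·g_1 − (lcm/LT(g_3))·g_3 = 3z^2 + y - 2z + 1.
Reduce S modulo (g_1, g_2, g_3, g_4) in that order:
  leading term z^2: no divisor's leading term divides it; move 3z^2 to the remainder.
  leading term y: no divisor's leading term divides it; move y to the remainder.
  leading term z: no divisor's leading term divides it; move -2z to the remainder.
  leading term 1: no divisor's leading term divides it; move 1 to the remainder.
The remainder 3z^2 + y - 2z + 1 is nonzero, so it would be added as the next basis element.
This is the inner loop of Buchberger's algorithm — each nonzero remainder becomes a new basis element.

S(g_1, g_3) = 3z^2 + y - 2z + 1; remainder on division = 3z^2 + y - 2z + 1.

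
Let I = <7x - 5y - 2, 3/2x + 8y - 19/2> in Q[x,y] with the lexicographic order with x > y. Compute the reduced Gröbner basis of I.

G = {x - 1, y - 1}

This is the nonlinear analogue of row-reducing a linear system.

f_1 = 7x - 5y - 2, LT = x.
f_2 = 3/2x + 8y - 19/2, LT = x.

S(f_1,f_2): lcm = x. S = -127/21y + 127/21.
  leading term y: no divisor's leading term divides it; move -127/21y to the remainder.
  leading term 1: no divisor's leading term divides it; move 127/21 to the remainder.
  remainder -127/21y + 127/21 ≠ 0; add g_3 = -127/21y + 127/21 to the basis.

S(f_1,g_3): leading monomials are coprime, so the S-polynomial reduces to 0 (Buchberger's first criterion).
S(f_2,g_3): leading monomials are coprime, so the S-polynomial reduces to 0 (Buchberger's first criterion).
Every S-polynomial of the final basis reduces to 0, so we have a Gröbner basis.
Inter-reduce: drop elements whose leading term is divisible by another's, tail-reduce, and make monic.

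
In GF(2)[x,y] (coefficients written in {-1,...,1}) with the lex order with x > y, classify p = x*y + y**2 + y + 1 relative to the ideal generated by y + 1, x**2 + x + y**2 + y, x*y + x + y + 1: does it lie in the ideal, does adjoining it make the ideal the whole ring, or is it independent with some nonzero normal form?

First compute the reduced Gröbner basis of I by Buchberger's algorithm.
f_1 = y + 1, LT = y.
f_2 = x**2 + x + y**2 + y, LT = x**2.
f_3 = x*y + x + y + 1, LT = x*y.

The S-polynomials (S(f_1,f_2), S(f_1,f_3), S(f_2,f_3)) all reduce to 0 modulo the current basis, so we have a Gröbner basis.
Inter-reduce: drop elements whose leading term is divisible by another's, tail-reduce, and make monic.
Reduced Gröbner basis: {x**2 + x, y + 1}.
Label its elements g_1 = x**2 + x, g_2 = y + 1.

Reduce p = x*y + y**2 + y + 1 modulo G:
  leading term x*y: subtract (x)·g_2 from x*y + y**2 + y + 1 → x + y**2 + y + 1
  leading term x: no divisor's leading term divides it; move x to the remainder.
  leading term y**2: subtract (y)·g_2 from y**2 + y + 1 → 1
  leading term 1: no divisor's leading term divides it; move 1 to the remainder.
  normal form = x + 1.
The normal form is nonzero, so p ∉ I. Since p minus its normal form lies in I, I + (p) = I + (r) where r = x + 1; decide whether this ideal is the whole ring.
Run Buchberger on G together with r (pairs among the g_i already reduce to 0 since G is a Gröbner basis):
g_1 = x**2 + x, LT = x**2.
g_2 = y + 1, LT = y.
r = x + 1, LT = x.

The S-polynomials (S(g_1,g_2), S(g_1,r), S(g_2,r)) all reduce to 0 modulo the current basis, so we have a Gröbner basis.
Inter-reduce: drop elements whose leading term is divisible by another's, tail-reduce, and make monic.
Reduced Gröbner basis: {x + 1, y + 1}.
The reduced Gröbner basis of I + (p) is {x + 1, y + 1} ≠ {1}, a proper ideal, so the enlarged system stays consistent: p is independent of I, with normal form x + 1.

Ideal membership is decidable via reduction modulo a Gröbner basis.

x*y + y**2 + y + 1 is independent of I; its normal form modulo I is x + 1.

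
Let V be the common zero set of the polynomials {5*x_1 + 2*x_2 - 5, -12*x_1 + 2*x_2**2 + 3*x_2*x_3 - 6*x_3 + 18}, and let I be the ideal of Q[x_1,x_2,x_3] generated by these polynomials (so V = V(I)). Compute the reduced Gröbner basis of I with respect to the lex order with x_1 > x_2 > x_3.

G = {x_1 + 2/5*x_2 - 1, x_2**2 + 3/2*x_2*x_3 + 12/5*x_2 - 3*x_3 + 3}

f_1 = 5*x_1 + 2*x_2 - 5, LT = x_1.
f_2 = -12*x_1 + 2*x_2**2 + 3*x_2*x_3 - 6*x_3 + 18, LT = x_1.

S(f_1,f_2): lcm = x_1. S = 1/6*x_2**2 + 1/4*x_2*x_3 + 2/5*x_2 - 1/2*x_3 + 1/2.
  reduce S modulo (f_1, f_2):
  remainder 1/6*x_2**2 + 1/4*x_2*x_3 + 2/5*x_2 - 1/2*x_3 + 1/2 ≠ 0; add g_3 = 1/6*x_2**2 + 1/4*x_2*x_3 + 2/5*x_2 - 1/2*x_3 + 1/2 to the basis.

The other S-polynomials (S(f_1,g_3), S(f_2,g_3)) all reduce to 0 modulo the current basis, so we have a Gröbner basis.
Inter-reduce: drop elements whose leading term is divisible by another's, tail-reduce, and make monic.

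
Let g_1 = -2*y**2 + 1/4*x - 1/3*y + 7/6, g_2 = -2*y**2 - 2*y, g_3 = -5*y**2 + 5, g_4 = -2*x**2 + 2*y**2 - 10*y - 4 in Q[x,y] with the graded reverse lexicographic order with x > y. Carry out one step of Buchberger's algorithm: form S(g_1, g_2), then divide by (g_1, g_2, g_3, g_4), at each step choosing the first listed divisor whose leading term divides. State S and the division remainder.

lcm(LM(g_1), LM(g_2)) = y**2.
S = (lcm/LT(g_1))·g_1 − (lcm/LT(g_2))·g_2 = -1/8*x - 5/6*y - 7/12.
Reduce S modulo (g_1, g_2, g_3, g_4) in that order:
  leading term x: no divisor's leading term divides it; move -1/8*x to the remainder.
  leading term y: no divisor's leading term divides it; move -5/6*y to the remainder.
  leading term 1: no divisor's leading term divides it; move -7/12 to the remainder.
The remainder -1/8*x - 5/6*y - 7/12 is nonzero, so it would be added as the next basis element.

S(g_1, g_2) = -1/8*x - 5/6*y - 7/12; remainder on division = -1/8*x - 5/6*y - 7/12.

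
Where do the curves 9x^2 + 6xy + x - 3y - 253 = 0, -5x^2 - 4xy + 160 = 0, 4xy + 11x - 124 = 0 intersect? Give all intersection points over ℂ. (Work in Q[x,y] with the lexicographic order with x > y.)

{(4, 5)}

Compute a lex Gröbner basis by Buchberger's algorithm.
f_1 = 9x^2 + 6xy + x - 3y - 253, LT = x^2.
f_2 = -5x^2 - 4xy + 160, LT = x^2.
f_3 = 4xy + 11x - 124, LT = xy.

S(f_1,f_2): lcm = x^2. S = -2/15xy + 1/9x - 1/3y + 35/9.
  leading term xy: subtract (-1/30)·f_3 from -2/15xy + 1/9x - 1/3y + 35/9 → 43/90x - 1/3y - 11/45
  leading term x: no divisor's leading term divides it; move 43/90x to the remainder.
  leading term y: no divisor's leading term divides it; move -1/3y to the remainder.
  leading term 1: no divisor's leading term divides it; move -11/45 to the remainder.
  remainder 43/90x - 1/3y - 11/45 ≠ 0; add h_4 = 43/90x - 1/3y - 11/45 to the basis.

S(f_1,f_3): lcm = x^2y. S = -11/4x^2 + 2/3xy^2 + 1/9xy + 31x - 1/3y^2 - 253/9y.
  leading term x^2: subtract (-11/36)·f_1 from -11/4x^2 + 2/3xy^2 + 1/9xy + 31x - 1/3y^2 - 253/9y → 2/3xy^2 + 35/18xy + 1127/36x - 1/3y^2 - 1045/36y - 2783/36
  leading term xy^2: subtract (1/6y)·f_3 from 2/3xy^2 + 35/18xy + 1127/36x - 1/3y^2 - 1045/36y - 2783/36 → 1/9xy + 1127/36x - 1/3y^2 - 301/36y - 2783/36
  leading term xy: subtract (1/36)·f_3 from 1/9xy + 1127/36x - 1/3y^2 - 301/36y - 2783/36 → 31x - 1/3y^2 - 301/36y - 2659/36
  leading term x: subtract (2790/43)·h_4 from 31x - 1/3y^2 - 301/36y - 2659/36 → -1/3y^2 + 20537/1548y - 89785/1548
  leading term y^2: no divisor's leading term divides it; move -1/3y^2 to the remainder.
  leading term y: no divisor's leading term divides it; move 20537/1548y to the remainder.
  leading term 1: no divisor's leading term divides it; move -89785/1548 to the remainder.
  remainder -1/3y^2 + 20537/1548y - 89785/1548 ≠ 0; add h_5 = -1/3y^2 + 20537/1548y - 89785/1548 to the basis.

S(f_2,f_3): lcm = x^2y. S = -11/4x^2 + 4/5xy^2 + 31x - 32y.
  leading term x^2: subtract (-11/36)·f_1 from -11/4x^2 + 4/5xy^2 + 31x - 32y → 4/5xy^2 + 11/6xy + 1127/36x - 395/12y - 2783/36
  leading term xy^2: subtract (1/5y)·f_3 from 4/5xy^2 + 11/6xy + 1127/36x - 395/12y - 2783/36 → -11/30xy + 1127/36x - 487/60y - 2783/36
  leading term xy: subtract (-11/120)·f_3 from -11/30xy + 1127/36x - 487/60y - 2783/36 → 11633/360x - 487/60y - 15961/180
  leading term x: subtract (11633/172)·h_4 from 11633/360x - 487/60y - 15961/180 → 3102/215y - 3102/43
  leading term y: no divisor's leading term divides it; move 3102/215y to the remainder.
  leading term 1: no divisor's leading term divides it; move -3102/43 to the remainder.
  remainder 3102/215y - 3102/43 ≠ 0; add h_6 = 3102/215y - 3102/43 to the basis.

The other S-polynomials (S(f_1,h_4), S(f_2,h_4), S(f_3,h_4), S(f_1,h_5), S(f_2,h_5), S(f_3,h_5), S(h_4,h_5), S(f_1,h_6), S(f_2,h_6), S(f_3,h_6), S(h_4,h_6), S(h_5,h_6)) all reduce to 0 modulo the current basis, so we have a Gröbner basis.
Inter-reduce: drop elements whose leading term is divisible by another's, tail-reduce, and make monic.
Reduced Gröbner basis: {x - 4, y - 5}.

Since the basis is lex-ordered, y - 5 is univariate in y. Its roots are {5}. Back-substituting each root into the other basis elements fixes the other coordinates.
  y = 5: the earlier basis element becomes x - 4 = 0, giving x = 4 — point (4, 5).
Each listed point satisfies every original equation (direct substitution).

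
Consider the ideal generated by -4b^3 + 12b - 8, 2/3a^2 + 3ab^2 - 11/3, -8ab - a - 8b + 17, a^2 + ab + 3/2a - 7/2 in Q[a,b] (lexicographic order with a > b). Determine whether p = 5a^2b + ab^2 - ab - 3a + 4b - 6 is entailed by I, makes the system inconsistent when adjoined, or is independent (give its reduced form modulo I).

First compute the reduced Gröbner basis of I by Buchberger's algorithm.
f_1 = -4b^3 + 12b - 8, LT = b^3.
f_2 = 2/3a^2 + 3ab^2 - 11/3, LT = a^2.
f_3 = -8ab - a - 8b + 17, LT = ab.
f_4 = a^2 + ab + 3/2a - 7/2, LT = a^2.

S(f_1,f_3): lcm = ab^3. S = -1/8ab^2 - 3ab + 2a - b^3 + 17/8b^2.
  leading term ab^2: subtract (1/64b)·f_3 from -1/8ab^2 - 3ab + 2a - b^3 + 17/8b^2 → -191/64ab + 2a - b^3 + 9/4b^2 - 17/64b
  leading term ab: subtract (191/512)·f_3 from -191/64ab + 2a - b^3 + 9/4b^2 - 17/64b → 1215/512a - b^3 + 9/4b^2 + 87/32b - 3247/512
  leading term a: no divisor's leading term divides it; move 1215/512a to the remainder.
  leading term b^3: subtract (1/4)·f_1 from -b^3 + 9/4b^2 + 87/32b - 3247/512 → 9/4b^2 - 9/32b - 2223/512
  leading term b^2: no divisor's leading term divides it; move 9/4b^2 to the remainder.
  leading term b: no divisor's leading term divides it; move -9/32b to the remainder.
  leading term 1: no divisor's leading term divides it; move -2223/512 to the remainder.
  remainder 1215/512a + 9/4b^2 - 9/32b - 2223/512 ≠ 0; add h_5 = 1215/512a + 9/4b^2 - 9/32b - 2223/512 to the basis.

S(f_2,f_3): lcm = a^2b. S = -1/8a^2 + 9/2ab^3 - ab + 17/8a - 11/2b.
  leading term a^2: subtract (-3/16)·f_2 from -1/8a^2 + 9/2ab^3 - ab + 17/8a - 11/2b → 9/2ab^3 + 9/16ab^2 - ab + 17/8a - 11/2b - 11/16
  leading term ab^3: subtract (-9/8a)·f_1 from 9/2ab^3 + 9/16ab^2 - ab + 17/8a - 11/2b - 11/16 → 9/16ab^2 + 25/2ab - 55/8a - 11/2b - 11/16
  leading term ab^2: subtract (-9/128b)·f_3 from 9/16ab^2 + 25/2ab - 55/8a - 11/2b - 11/16 → 1591/128ab - 55/8a - 9/16b^2 - 551/128b - 11/16
  leading term ab: subtract (-1591/1024)·f_3 from 1591/128ab - 55/8a - 9/16b^2 - 551/128b - 11/16 → -8631/1024a - 9/16b^2 - 1071/64b + 26343/1024
  leading term a: subtract (-959/270)·h_5 from -8631/1024a - 9/16b^2 - 1071/64b + 26343/1024 → 1783/240b^2 - 266/15b + 2473/240
  leading term b^2: no divisor's leading term divides it; move 1783/240b^2 to the remainder.
  leading term b: no divisor's leading term divides it; move -266/15b to the remainder.
  leading term 1: no divisor's leading term divides it; move 2473/240 to the remainder.
  remainder 1783/240b^2 - 266/15b + 2473/240 ≠ 0; add h_6 = 1783/240b^2 - 266/15b + 2473/240 to the basis.

S(f_2,f_4): lcm = a^2. S = 9/2ab^2 - ab - 3/2a - 2.
  leading term ab^2: subtract (-9/16b)·f_3 from 9/2ab^2 - ab - 3/2a - 2 → -25/16ab - 3/2a - 9/2b^2 + 153/16b - 2
  leading term ab: subtract (25/128)·f_3 from -25/16ab - 3/2a - 9/2b^2 + 153/16b - 2 → -167/128a - 9/2b^2 + 89/8b - 681/128
  leading term a: subtract (-668/1215)·h_5 from -167/128a - 9/2b^2 + 89/8b - 681/128 → -881/270b^2 + 1481/135b - 2081/270
  leading term b^2: subtract (-7048/16047)·h_6 from -881/270b^2 + 1481/135b - 2081/270 → 5673/1783b - 5673/1783
  leading term b: no divisor's leading term divides it; move 5673/1783b to the remainder.
  leading term 1: no divisor's leading term divides it; move -5673/1783 to the remainder.
  remainder 5673/1783b - 5673/1783 ≠ 0; add h_7 = 5673/1783b - 5673/1783 to the basis.

The other S-polynomials (S(f_1,f_2), S(f_1,f_4), S(f_3,f_4), S(f_1,h_5), S(f_2,h_5), S(f_3,h_5), S(f_4,h_5), S(f_1,h_6), S(f_2,h_6), S(f_3,h_6), S(f_4,h_6), S(h_5,h_6), S(f_1,h_7), S(f_2,h_7), S(f_3,h_7), S(f_4,h_7), S(h_5,h_7), S(h_6,h_7)) all reduce to 0 modulo the current basis, so we have a Gröbner basis.
Inter-reduce: drop elements whose leading term is divisible by another's, tail-reduce, and make monic.
Reduced Gröbner basis: {a - 1, b - 1}.
Label its elements g_1 = a - 1, g_2 = b - 1.

Reduce p = 5a^2b + ab^2 - ab - 3a + 4b - 6 modulo G:
  leading term a^2b: subtract (5ab)·g_1 from 5a^2b + ab^2 - ab - 3a + 4b - 6 → ab^2 + 4ab - 3a + 4b - 6
  leading term ab^2: subtract (b^2)·g_1 from ab^2 + 4ab - 3a + 4b - 6 → 4ab - 3a + b^2 + 4b - 6
  leading term ab: subtract (4b)·g_1 from 4ab - 3a + b^2 + 4b - 6 → -3a + b^2 + 8b - 6
  leading term a: subtract (-3)·g_1 from -3a + b^2 + 8b - 6 → b^2 + 8b - 9
  leading term b^2: subtract (b)·g_2 from b^2 + 8b - 9 → 9b - 9
  leading term b: subtract (9)·g_2 from 9b - 9 → 0
  normal form = 0.
Since the normal form is 0, p ∈ I.

Ideal membership is decidable via reduction modulo a Gröbner basis.

5a^2b + ab^2 - ab - 3a + 4b - 6 lies in I (it reduces to 0).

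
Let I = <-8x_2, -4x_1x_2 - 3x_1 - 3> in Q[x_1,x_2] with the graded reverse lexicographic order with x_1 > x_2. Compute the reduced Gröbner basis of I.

The reduced Gröbner basis is the canonical form of the ideal for this ordering.

f_1 = -8x_2, LT = x_2.
f_2 = -4x_1x_2 - 3x_1 - 3, LT = x_1x_2.

S(f_1,f_2): lcm = x_1x_2. S = -3/4x_1 - 3/4.
  leading term x_1: no divisor's leading term divides it; move -3/4x_1 to the remainder.
  leading term 1: no divisor's leading term divides it; move -3/4 to the remainder.
  remainder -3/4x_1 - 3/4 ≠ 0; add g_3 = -3/4x_1 - 3/4 to the basis.

S(f_1,g_3): leading monomials are coprime, so the S-polynomial reduces to 0 (Buchberger's first criterion).
S(f_2,g_3): lcm = x_1x_2. S = 3/4x_1 - x_2 + 3/4.
  leading term x_1: subtract (-1)·g_3 from 3/4x_1 - x_2 + 3/4 → -x_2
  leading term x_2: subtract (1/8)·f_1 from -x_2 → 0
  remainder 0.

Every S-polynomial of the final basis reduces to 0, so we have a Gröbner basis.
Inter-reduce: drop elements whose leading term is divisible by another's, tail-reduce, and make monic.

G = {x_1 + 1, x_2}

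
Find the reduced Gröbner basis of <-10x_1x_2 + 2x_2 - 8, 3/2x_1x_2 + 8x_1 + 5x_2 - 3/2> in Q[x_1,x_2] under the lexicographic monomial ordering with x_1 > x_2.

G = {x_1 + 53/80x_2 - 27/80, x_2^2 - 11/53x_2 - 64/53}

f_1 = -10x_1x_2 + 2x_2 - 8, LT = x_1x_2.
f_2 = 3/2x_1x_2 + 8x_1 + 5x_2 - 3/2, LT = x_1x_2.

S(f_1,f_2): lcm = x_1x_2. S = -16/3x_1 - 53/15x_2 + 9/5.
  leading term x_1: no divisor's leading term divides it; move -16/3x_1 to the remainder.
  leading term x_2: no divisor's leading term divides it; move -53/15x_2 to the remainder.
  leading term 1: no divisor's leading term divides it; move 9/5 to the remainder.
  remainder -16/3x_1 - 53/15x_2 + 9/5 ≠ 0; add g_3 = -16/3x_1 - 53/15x_2 + 9/5 to the basis.

S(f_1,g_3): lcm = x_1x_2. S = -53/80x_2^2 + 11/80x_2 + 4/5.
  leading term x_2^2: no divisor's leading term divides it; move -53/80x_2^2 to the remainder.
  leading term x_2: no divisor's leading term divides it; move 11/80x_2 to the remainder.
  leading term 1: no divisor's leading term divides it; move 4/5 to the remainder.
  remainder -53/80x_2^2 + 11/80x_2 + 4/5 ≠ 0; add g_4 = -53/80x_2^2 + 11/80x_2 + 4/5 to the basis.

The other S-polynomials (S(f_2,g_3), S(f_1,g_4), S(f_2,g_4), S(g_3,g_4)) all reduce to 0 modulo the current basis, so we have a Gröbner basis.
Inter-reduce: drop elements whose leading term is divisible by another's, tail-reduce, and make monic.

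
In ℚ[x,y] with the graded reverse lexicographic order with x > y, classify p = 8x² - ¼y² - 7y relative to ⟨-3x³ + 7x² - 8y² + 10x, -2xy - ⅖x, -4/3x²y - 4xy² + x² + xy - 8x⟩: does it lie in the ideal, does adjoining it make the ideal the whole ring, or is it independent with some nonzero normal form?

First compute the reduced Gröbner basis of I by Buchberger's algorithm.
f_1 = -3x³ + 7x² - 8y² + 10x, LT = x³.
f_2 = -2xy - ⅖x, LT = xy.
f_3 = -4/3x²y - 4xy² + x² + xy - 8x, LT = x²y.

S(f_1,f_2): lcm = x³y. S = -⅕x³ - 7/3x²y + 8/3y³ - 10/3xy.
  leading term x³: subtract (1/15)·f_1 from -⅕x³ - 7/3x²y + 8/3y³ - 10/3xy → -7/3x²y + 8/3y³ - 7/15x² - 10/3xy + 8/15y² - ⅔x
  leading term x²y: subtract (7/6x)·f_2 from -7/3x²y + 8/3y³ - 7/15x² - 10/3xy + 8/15y² - ⅔x → 8/3y³ - 10/3xy + 8/15y² - ⅔x
  leading term y³: no divisor's leading term divides it; move 8/3y³ to the remainder.
  leading term xy: subtract (5/3)·f_2 from -10/3xy + 8/15y² - ⅔x → 8/15y²
  leading term y²: no divisor's leading term divides it; move 8/15y² to the remainder.
  remainder 8/3y³ + 8/15y² ≠ 0; add h_4 = 8/3y³ + 8/15y² to the basis.

S(f_1,f_3): lcm = x³y. S = -3x²y² + ¾x³ - 19/12x²y + 8/3y³ - 6x² - 10/3xy.
  leading term x²y²: subtract (3/2xy)·f_2 from -3x²y² + ¾x³ - 19/12x²y + 8/3y³ - 6x² - 10/3xy → ¾x³ - 59/60x²y + 8/3y³ - 6x² - 10/3xy
  leading term x³: subtract (-¼)·f_1 from ¾x³ - 59/60x²y + 8/3y³ - 6x² - 10/3xy → -59/60x²y + 8/3y³ - 17/4x² - 10/3xy - 2y² + 5/2x
  leading term x²y: subtract (59/120x)·f_2 from -59/60x²y + 8/3y³ - 17/4x² - 10/3xy - 2y² + 5/2x → 8/3y³ - 304/75x² - 10/3xy - 2y² + 5/2x
  leading term y³: subtract (1)·h_4 from 8/3y³ - 304/75x² - 10/3xy - 2y² + 5/2x → -304/75x² - 10/3xy - 38/15y² + 5/2x
  leading term x²: no divisor's leading term divides it; move -304/75x² to the remainder.
  leading term xy: subtract (5/3)·f_2 from -10/3xy - 38/15y² + 5/2x → -38/15y² + 19/6x
  leading term y²: no divisor's leading term divides it; move -38/15y² to the remainder.
  leading term x: no divisor's leading term divides it; move 19/6x to the remainder.
  remainder -304/75x² - 38/15y² + 19/6x ≠ 0; add h_5 = -304/75x² - 38/15y² + 19/6x to the basis.

S(f_2,f_3): lcm = x²y. S = -3xy² + 19/20x² + ¾xy - 6x.
  leading term xy²: subtract (3/2y)·f_2 from -3xy² + 19/20x² + ¾xy - 6x → 19/20x² + 27/20xy - 6x
  leading term x²: subtract (-15/64)·h_5 from 19/20x² + 27/20xy - 6x → 27/20xy - 19/32y² - 673/128x
  leading term xy: subtract (-27/40)·f_2 from 27/20xy - 19/32y² - 673/128x → -19/32y² - 17689/3200x
  leading term y²: no divisor's leading term divides it; move -19/32y² to the remainder.
  leading term x: no divisor's leading term divides it; move -17689/3200x to the remainder.
  remainder -19/32y² - 17689/3200x ≠ 0; add h_6 = -19/32y² - 17689/3200x to the basis.

S(f_1,h_5): lcm = x³. S = -⅝xy² - 149/96x² + 8/3y² - 10/3x.
  leading term xy²: subtract (5/16y)·f_2 from -⅝xy² - 149/96x² + 8/3y² - 10/3x → -149/96x² + ⅛xy + 8/3y² - 10/3x
  leading term x²: subtract (3725/9728)·h_5 from -149/96x² + ⅛xy + 8/3y² - 10/3x → ⅛xy + 931/256y² - 4655/1024x
  leading term xy: subtract (-1/16)·f_2 from ⅛xy + 931/256y² - 4655/1024x → 931/256y² - 23403/5120x
  leading term y²: subtract (-49/8)·h_6 from 931/256y² - 23403/5120x → -30743/800x
  leading term x: no divisor's leading term divides it; move -30743/800x to the remainder.
  remainder -30743/800x ≠ 0; add h_7 = -30743/800x to the basis.

The other S-polynomials (S(f_1,h_4), S(f_2,h_4), S(f_3,h_4), S(f_2,h_5), S(f_3,h_5), S(h_4,h_5), S(f_1,h_6), S(f_2,h_6), S(f_3,h_6), S(h_4,h_6), S(h_5,h_6), S(f_1,h_7), S(f_2,h_7), S(f_3,h_7), S(h_4,h_7), S(h_5,h_7), S(h_6,h_7)) all reduce to 0 modulo the current basis, so we have a Gröbner basis.
Inter-reduce: drop elements whose leading term is divisible by another's, tail-reduce, and make monic.
Reduced Gröbner basis: {y², x}.
Label its elements g_1 = y², g_2 = x.

Reduce p = 8x² - ¼y² - 7y modulo G:
  leading term x²: subtract (8x)·g_2 from 8x² - ¼y² - 7y → -¼y² - 7y
  leading term y²: subtract (-¼)·g_1 from -¼y² - 7y → -7y
  leading term y: no divisor's leading term divides it; move -7y to the remainder.
  normal form = -7y.
The normal form is nonzero, so p ∉ I. Since p minus its normal form lies in I, I + (p) = I + (r) where r = -7y; decide whether this ideal is the whole ring.
Run Buchberger on G together with r (pairs among the g_i already reduce to 0 since G is a Gröbner basis):
g_1 = y², LT = y².
g_2 = x, LT = x.
r = -7y, LT = y.

The S-polynomials (S(g_1,g_2), S(g_1,r), S(g_2,r)) all reduce to 0 modulo the current basis, so we have a Gröbner basis.
Inter-reduce: drop elements whose leading term is divisible by another's, tail-reduce, and make monic.
Reduced Gröbner basis: {x, y}.
The reduced Gröbner basis of I + (p) is {x, y} ≠ {1}, a proper ideal, so the enlarged system stays consistent: p is independent of I, with normal form -7y.

8x² - ¼y² - 7y is independent of I; its normal form modulo I is -7y.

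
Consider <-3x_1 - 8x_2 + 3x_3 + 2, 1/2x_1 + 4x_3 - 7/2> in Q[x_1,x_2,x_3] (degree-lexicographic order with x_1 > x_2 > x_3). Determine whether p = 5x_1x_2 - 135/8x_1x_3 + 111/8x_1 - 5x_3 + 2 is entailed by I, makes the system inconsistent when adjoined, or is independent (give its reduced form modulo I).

5x_1x_2 - 135/8x_1x_3 + 111/8x_1 - 5x_3 + 2 is independent of I; its normal form modulo I is -21x_3 + 16.

First compute the reduced Gröbner basis of I by Buchberger's algorithm.
f_1 = -3x_1 - 8x_2 + 3x_3 + 2, LT = x_1.
f_2 = 1/2x_1 + 4x_3 - 7/2, LT = x_1.

S(f_1,f_2): lcm = x_1. S = 8/3x_2 - 9x_3 + 19/3.
  leading term x_2: no divisor's leading term divides it; move 8/3x_2 to the remainder.
  leading term x_3: no divisor's leading term divides it; move -9x_3 to the remainder.
  leading term 1: no divisor's leading term divides it; move 19/3 to the remainder.
  remainder 8/3x_2 - 9x_3 + 19/3 ≠ 0; add h_3 = 8/3x_2 - 9x_3 + 19/3 to the basis.

S(f_1,h_3): leading monomials are coprime, so the S-polynomial reduces to 0 (Buchberger's first criterion).
S(f_2,h_3): leading monomials are coprime, so the S-polynomial reduces to 0 (Buchberger's first criterion).
Every S-polynomial of the final basis reduces to 0, so we have a Gröbner basis.
Inter-reduce: drop elements whose leading term is divisible by another's, tail-reduce, and make monic.
Reduced Gröbner basis: {x_1 + 8x_3 - 7, x_2 - 27/8x_3 + 19/8}.
Label its elements g_1 = x_1 + 8x_3 - 7, g_2 = x_2 - 27/8x_3 + 19/8.

Reduce p = 5x_1x_2 - 135/8x_1x_3 + 111/8x_1 - 5x_3 + 2 modulo G:
  leading term x_1x_2: subtract (5x_2)·g_1 from 5x_1x_2 - 135/8x_1x_3 + 111/8x_1 - 5x_3 + 2 → -135/8x_1x_3 - 40x_2x_3 + 111/8x_1 + 35x_2 - 5x_3 + 2
  leading term x_1x_3: subtract (-135/8x_3)·g_1 from -135/8x_1x_3 - 40x_2x_3 + 111/8x_1 + 35x_2 - 5x_3 + 2 → -40x_2x_3 + 135x_3^2 + 111/8x_1 + 35x_2 - 985/8x_3 + 2
  leading term x_2x_3: subtract (-40x_3)·g_2 from -40x_2x_3 + 135x_3^2 + 111/8x_1 + 35x_2 - 985/8x_3 + 2 → 111/8x_1 + 35x_2 - 225/8x_3 + 2
  leading term x_1: subtract (111/8)·g_1 from 111/8x_1 + 35x_2 - 225/8x_3 + 2 → 35x_2 - 1113/8x_3 + 793/8
  leading term x_2: subtract (35)·g_2 from 35x_2 - 1113/8x_3 + 793/8 → -21x_3 + 16
  leading term x_3: no divisor's leading term divides it; move -21x_3 to the remainder.
  leading term 1: no divisor's leading term divides it; move 16 to the remainder.
  normal form = -21x_3 + 16.
The normal form is nonzero, so p ∉ I. Since p minus its normal form lies in I, I + (p) = I + (r) where r = -21x_3 + 16; decide whether this ideal is the whole ring.
Run Buchberger on G together with r (pairs among the g_i already reduce to 0 since G is a Gröbner basis):
g_1 = x_1 + 8x_3 - 7, LT = x_1.
g_2 = x_2 - 27/8x_3 + 19/8, LT = x_2.
r = -21x_3 + 16, LT = x_3.

S(g_1,g_2): leading monomials are coprime, so the S-polynomial reduces to 0 (Buchberger's first criterion).
S(g_1,r): leading monomials are coprime, so the S-polynomial reduces to 0 (Buchberger's first criterion).
S(g_2,r): leading monomials are coprime, so the S-polynomial reduces to 0 (Buchberger's first criterion).
Every S-polynomial of the final basis reduces to 0, so we have a Gröbner basis.
Inter-reduce: drop elements whose leading term is divisible by another's, tail-reduce, and make monic.
Reduced Gröbner basis: {x_1 - 19/21, x_2 - 11/56, x_3 - 16/21}.
The reduced Gröbner basis of I + (p) is {x_1 - 19/21, x_2 - 11/56, x_3 - 16/21} ≠ {1}, a proper ideal, so the enlarged system stays consistent: p is independent of I, with normal form -21x_3 + 16.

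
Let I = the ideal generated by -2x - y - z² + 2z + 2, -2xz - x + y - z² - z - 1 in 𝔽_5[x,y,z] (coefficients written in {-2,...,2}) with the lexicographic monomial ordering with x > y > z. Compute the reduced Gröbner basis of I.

G = {x - 2y - 2z² - z - 1, yz - y + z³ + z - 2}

f_1 = -2x - y - z² + 2z + 2, LT = x.
f_2 = -2xz - x + y - z² - z - 1, LT = xz.

S(f_1,f_2): lcm = xz. S = 2x - 2yz - 2y - 2z³ + z² + z + 2.
  leading term x: subtract (-1)·f_1 from 2x - 2yz - 2y - 2z³ + z² + z + 2 → -2yz + 2y - 2z³ - 2z - 1
  leading term yz: no divisor's leading term divides it; move -2yz to the remainder.
  leading term y: no divisor's leading term divides it; move 2y to the remainder.
  leading term z³: no divisor's leading term divides it; move -2z³ to the remainder.
  leading term z: no divisor's leading term divides it; move -2z to the remainder.
  leading term 1: no divisor's leading term divides it; move -1 to the remainder.
  remainder -2yz + 2y - 2z³ - 2z - 1 ≠ 0; add g_3 = -2yz + 2y - 2z³ - 2z - 1 to the basis.

The other S-polynomials (S(f_1,g_3), S(f_2,g_3)) all reduce to 0 modulo the current basis, so we have a Gröbner basis.
Inter-reduce: drop elements whose leading term is divisible by another's, tail-reduce, and make monic.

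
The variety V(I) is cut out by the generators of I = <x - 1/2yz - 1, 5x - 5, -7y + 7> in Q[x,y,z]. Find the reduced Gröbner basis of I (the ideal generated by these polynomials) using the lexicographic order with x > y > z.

f_1 = x - 1/2yz - 1, LT = x.
f_2 = 5x - 5, LT = x.
f_3 = -7y + 7, LT = y.

S(f_1,f_2): lcm = x. S = -1/2yz.
  reduce S modulo (f_1, f_2, f_3):
  remainder -1/2z ≠ 0; add g_4 = -1/2z to the basis.

The other S-polynomials (S(f_1,f_3), S(f_2,f_3), S(f_1,g_4), S(f_2,g_4), S(f_3,g_4)) all reduce to 0 modulo the current basis, so we have a Gröbner basis.
Inter-reduce: drop elements whose leading term is divisible by another's, tail-reduce, and make monic.

G = {x - 1, y - 1, z}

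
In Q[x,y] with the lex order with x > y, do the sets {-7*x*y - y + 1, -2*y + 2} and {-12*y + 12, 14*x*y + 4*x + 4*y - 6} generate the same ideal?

No, the ideals differ.

For a fixed monomial order, each ideal has a unique reduced Gröbner basis; comparing bases decides equality.
Buchberger on the first generating set:
f_1 = -7*x*y - y + 1, LT = x*y.
f_2 = -2*y + 2, LT = y.

S(f_1,f_2): lcm = x*y. S = x + 1/7*y - 1/7.
  leading term x: no divisor's leading term divides it; move x to the remainder.
  leading term y: subtract (-1/14)·f_2 from 1/7*y - 1/7 → 0
  remainder x ≠ 0; add g_3 = x to the basis.

The other S-polynomials (S(f_1,g_3), S(f_2,g_3)) all reduce to 0 modulo the current basis, so we have a Gröbner basis.
Inter-reduce: drop elements whose leading term is divisible by another's, tail-reduce, and make monic.
Reduced Gröbner basis: {x, y - 1}.

Buchberger on the second generating set:
h_1 = -12*y + 12, LT = y.
h_2 = 14*x*y + 4*x + 4*y - 6, LT = x*y.

S(h_1,h_2): lcm = x*y. S = -9/7*x - 2/7*y + 3/7.
  leading term x: no divisor's leading term divides it; move -9/7*x to the remainder.
  leading term y: subtract (1/42)·h_1 from -2/7*y + 3/7 → 1/7
  leading term 1: no divisor's leading term divides it; move 1/7 to the remainder.
  remainder -9/7*x + 1/7 ≠ 0; add k_3 = -9/7*x + 1/7 to the basis.

The other S-polynomials (S(h_1,k_3), S(h_2,k_3)) all reduce to 0 modulo the current basis, so we have a Gröbner basis.
Inter-reduce: drop elements whose leading term is divisible by another's, tail-reduce, and make monic.
Reduced Gröbner basis: {x - 1/9, y - 1}.

Since the reduced bases disagree, the two ideals are not the same.
The same test decides containment: I ⊆ J iff every generator of I reduces to 0 modulo a Gröbner basis of J.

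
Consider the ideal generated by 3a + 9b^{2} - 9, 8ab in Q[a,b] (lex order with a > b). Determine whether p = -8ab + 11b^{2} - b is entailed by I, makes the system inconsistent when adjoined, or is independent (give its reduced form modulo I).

-8ab + 11b^{2} - b is independent of I; its normal form modulo I is 11b^{2} - b.

First compute the reduced Gröbner basis of I by Buchberger's algorithm.
f_1 = 3a + 9b^{2} - 9, LT = a.
f_2 = 8ab, LT = ab.

S(f_1,f_2): lcm = ab. S = 3b^{3} - 3b.
  leading term b^{3}: no divisor's leading term divides it; move 3b^{3} to the remainder.
  leading term b: no divisor's leading term divides it; move -3b to the remainder.
  remainder 3b^{3} - 3b ≠ 0; add h_3 = 3b^{3} - 3b to the basis.

The other S-polynomials (S(f_1,h_3), S(f_2,h_3)) all reduce to 0 modulo the current basis, so we have a Gröbner basis.
Inter-reduce: drop elements whose leading term is divisible by another's, tail-reduce, and make monic.
Reduced Gröbner basis: {a + 3b^{2} - 3, b^{3} - b}.
Label its elements g_1 = a + 3b^{2} - 3, g_2 = b^{3} - b.

Reduce p = -8ab + 11b^{2} - b modulo G:
  leading term ab: subtract (-8b)·g_1 from -8ab + 11b^{2} - b → 24b^{3} + 11b^{2} - 25b
  leading term b^{3}: subtract (24)·g_2 from 24b^{3} + 11b^{2} - 25b → 11b^{2} - b
  leading term b^{2}: no divisor's leading term divides it; move 11b^{2} to the remainder.
  leading term b: no divisor's leading term divides it; move -b to the remainder.
  normal form = 11b^{2} - b.
The normal form is nonzero, so p ∉ I. Since p minus its normal form lies in I, I + (p) = I + (r) where r = 11b^{2} - b; decide whether this ideal is the whole ring.
Run Buchberger on G together with r (pairs among the g_i already reduce to 0 since G is a Gröbner basis):
g_1 = a + 3b^{2} - 3, LT = a.
g_2 = b^{3} - b, LT = b^{3}.
r = 11b^{2} - b, LT = b^{2}.

S(g_2,r): lcm = b^{3}. S = \tfrac{1}{11}b^{2} - b.
  leading term b^{2}: subtract (\tfrac{1}{121})·r from \tfrac{1}{11}b^{2} - b → -\tfrac{120}{121}b
  leading term b: no divisor's leading term divides it; move -\tfrac{120}{121}b to the remainder.
  remainder -\tfrac{120}{121}b ≠ 0; add m_4 = -\tfrac{120}{121}b to the basis.

The other S-polynomials (S(g_1,g_2), S(g_1,r), S(g_1,m_4), S(g_2,m_4), S(r,m_4)) all reduce to 0 modulo the current basis, so we have a Gröbner basis.
Inter-reduce: drop elements whose leading term is divisible by another's, tail-reduce, and make monic.
Reduced Gröbner basis: {a - 3, b}.
The reduced Gröbner basis of I + (p) is {a - 3, b} ≠ {1}, a proper ideal, so the enlarged system stays consistent: p is independent of I, with normal form 11b^{2} - b.

Ideal membership is decidable via reduction modulo a Gröbner basis.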